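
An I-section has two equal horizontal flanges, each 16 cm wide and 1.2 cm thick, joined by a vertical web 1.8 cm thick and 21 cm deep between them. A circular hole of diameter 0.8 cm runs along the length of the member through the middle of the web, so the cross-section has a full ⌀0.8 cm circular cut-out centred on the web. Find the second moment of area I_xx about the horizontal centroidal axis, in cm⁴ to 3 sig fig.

I_xx ≈ 6130 cm⁴

Break the section into simple shapes (no overlaps), measuring from the bottom-left corner of the bounding box.
Bottom flange: 16 × 1.2, A = 19.2 cm², y = 0.6 cm, Ī = 2.304 cm⁴.
Web: 1.8 × 21, A = 37.8 cm², y = 11.7 cm, Ī = 1389.2 cm⁴.
Top flange: 16 × 1.2, A = 19.2 cm², y = 22.8 cm, Ī = 2.304 cm⁴.
Hole (subtracted): ⌀0.8, A = 0.50265 cm², y = 11.7 cm, Ī = 0.020106 cm⁴.
By symmetry the centroid is at mid-height, ȳ = 11.7 cm.
Transfer each piece to the horizontal centroidal axis using Ī + A·d² with d = y − 11.7:
  bottom flange: d = -11.1 cm → contributes +2367.9 cm⁴
  web: d = 0 cm → contributes +1389.2 cm⁴
  top flange: d = 11.1 cm → contributes +2367.9 cm⁴
  hole: d = 0 cm → contributes −0.020106 cm⁴
Total I = 6 125 cm⁴.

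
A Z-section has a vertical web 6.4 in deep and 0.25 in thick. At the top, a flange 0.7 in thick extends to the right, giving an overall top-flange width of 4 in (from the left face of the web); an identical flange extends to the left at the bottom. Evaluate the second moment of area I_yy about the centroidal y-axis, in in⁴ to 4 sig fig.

I_yy ≈ 27.16 in⁴

Treat the section as a set of non-overlapping primitives; coordinates are from the bounding-box lower-left.
Web: 0.25 × 6.4, A = 1.6 in², x = 3.875 in, Ī = 0.00833333 in⁴.
Top flange (beyond web): 3.75 × 0.7, A = 2.625 in², x = 5.875 in, Ī = 3.07617 in⁴.
Bottom flange (beyond web): 3.75 × 0.7, A = 2.625 in², x = 1.875 in, Ī = 3.07617 in⁴.
Centroid: x̄ = ΣA·x / ΣA = 3.875 in.
Transfer each piece to the centroidal y-axis using Ī + A·d² with d = x − 3.875:
  web: d = 0 in → contributes +0.00833333 in⁴
  top flange (beyond web): d = 2 in → contributes +13.5762 in⁴
  bottom flange (beyond web): d = -2 in → contributes +13.5762 in⁴
Total I = 27.1607 in⁴.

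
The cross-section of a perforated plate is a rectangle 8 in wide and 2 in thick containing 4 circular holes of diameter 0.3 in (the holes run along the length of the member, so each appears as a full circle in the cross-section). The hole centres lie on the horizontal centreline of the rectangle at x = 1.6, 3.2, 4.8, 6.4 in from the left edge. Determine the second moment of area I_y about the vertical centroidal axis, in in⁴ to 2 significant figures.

Break the section into simple shapes (no overlaps), measuring from the bottom-left corner of the bounding box.
Plate: 8 × 2, A = 16 in², x = 4 in, Ī = 85.33 in⁴.
Hole 1 (subtracted): ⌀0.3, A = 0.07069 in², x = 1.6 in, Ī = 0.0003976 in⁴.
Hole 2 (subtracted): ⌀0.3, A = 0.07069 in², x = 3.2 in, Ī = 0.0003976 in⁴.
Hole 3 (subtracted): ⌀0.3, A = 0.07069 in², x = 4.8 in, Ī = 0.0003976 in⁴.
Hole 4 (subtracted): ⌀0.3, A = 0.07069 in², x = 6.4 in, Ī = 0.0003976 in⁴.
By symmetry the centroid is at mid-width, x̄ = 4 in.
Transfer each piece to the vertical centroidal axis using Ī + A·d² with d = x − 4:
  plate: d = 0 in → contributes +85.33 in⁴
  hole 1: d = -2.4 in → contributes −0.4075 in⁴
  hole 2: d = -0.8 in → contributes −0.04564 in⁴
  hole 3: d = 0.8 in → contributes −0.04564 in⁴
  hole 4: d = 2.4 in → contributes −0.4075 in⁴
Total I = 84.43 in⁴.

I_y ≈ 84 in⁴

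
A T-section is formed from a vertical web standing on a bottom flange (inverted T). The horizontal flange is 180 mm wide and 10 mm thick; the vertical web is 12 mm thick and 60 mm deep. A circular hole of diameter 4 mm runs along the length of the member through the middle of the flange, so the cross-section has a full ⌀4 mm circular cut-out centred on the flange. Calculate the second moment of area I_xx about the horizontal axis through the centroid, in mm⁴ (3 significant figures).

I_xx ≈ 8.60 × 10⁵ mm⁴

Split into non-overlapping primitives; take the origin at the lower-left of the bounding box.
Flange: 180 × 10, A = 1 800 mm², y = 5 mm, Ī = 15 000 mm⁴.
Web: 12 × 60, A = 720 mm², y = 40 mm, Ī = 216 000 mm⁴.
Hole (subtracted): ⌀4, A = 12.566 mm², y = 5 mm, Ī = 12.566 mm⁴.
Centroid: ȳ = ΣA·y / ΣA = 15.05 mm.
Transfer each piece to the horizontal axis through the centroid using Ī + A·d² with d = y − 15.05:
  flange: d = -10.05 mm → contributes +196 809 mm⁴
  web: d = 24.95 mm → contributes +664 198 mm⁴
  hole: d = -10.05 mm → contributes −1281.8 mm⁴
Total I = 859 724 mm⁴.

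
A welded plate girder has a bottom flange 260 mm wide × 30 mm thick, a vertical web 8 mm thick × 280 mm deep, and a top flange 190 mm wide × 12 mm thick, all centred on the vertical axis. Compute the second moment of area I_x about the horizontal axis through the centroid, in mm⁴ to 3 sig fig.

I_x ≈ 1.89 × 10⁸ mm⁴

Decompose the section into non-overlapping parts with the origin at the bottom-left of its bounding rectangle.
Bottom plate: 260 × 30, A = 7 800 mm², y = 15 mm, Ī = 585 000 mm⁴.
Web plate: 8 × 280, A = 2 240 mm², y = 170 mm, Ī = 14 634 667 mm⁴.
Top plate: 190 × 12, A = 2 280 mm², y = 316 mm, Ī = 27 360 mm⁴.
Centroid: ȳ = ΣA·y / ΣA = 98.886 mm.
Transfer each piece to the horizontal axis through the centroid using Ī + A·d² with d = y − 98.886:
  bottom plate: d = -83.886 mm → contributes +55 472 992 mm⁴
  web plate: d = 71.114 mm → contributes +25 962 681 mm⁴
  top plate: d = 217.11 mm → contributes +107 502 755 mm⁴
Total I = 188 938 428 mm⁴.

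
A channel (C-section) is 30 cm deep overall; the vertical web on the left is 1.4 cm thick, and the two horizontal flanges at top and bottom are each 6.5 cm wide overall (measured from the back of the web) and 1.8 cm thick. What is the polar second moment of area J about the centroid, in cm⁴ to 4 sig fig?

Split into non-overlapping primitives; take the origin at the lower-left of the bounding box.
Web: 1.4 × 30, A = 42 cm², y = 15 cm, Ī = 3 150 cm⁴.
Top flange (beyond web): 5.1 × 1.8, A = 9.18 cm², y = 29.1 cm, Ī = 2.4786 cm⁴.
Bottom flange (beyond web): 5.1 × 1.8, A = 9.18 cm², y = 0.9 cm, Ī = 2.4786 cm⁴.
By symmetry the centroid is at mid-height, ȳ = 15 cm.
Transfer each piece to the centroidal x-axis using Ī + A·d² with d = y − 15:
  web: d = 0 cm → contributes +3 150 cm⁴
  top flange (beyond web): d = 14.1 cm → contributes +1827.55 cm⁴
  bottom flange (beyond web): d = -14.1 cm → contributes +1827.55 cm⁴
Total I = 6805.11 cm⁴.
For the y-axis: x̄ = 1.68857 cm.
Repeating about the centroidal y-axis gives I_y = 181.595 cm⁴.
Polar second moment: J = I_x + I_y = 6986.7 cm⁴.

J ≈ 6987 cm⁴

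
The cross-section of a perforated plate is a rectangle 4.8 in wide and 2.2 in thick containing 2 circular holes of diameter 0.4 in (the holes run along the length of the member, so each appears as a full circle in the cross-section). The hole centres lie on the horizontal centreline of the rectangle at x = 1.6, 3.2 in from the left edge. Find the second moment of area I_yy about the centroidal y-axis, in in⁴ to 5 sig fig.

Decompose the section into non-overlapping parts with the origin at the bottom-left of its bounding rectangle.
Plate: 4.8 × 2.2, A = 10.56 in², x = 2.4 in, Ī = 20.2752 in⁴.
Hole 1 (subtracted): ⌀0.4, A = 0.1256637 in², x = 1.6 in, Ī = 0.001256637 in⁴.
Hole 2 (subtracted): ⌀0.4, A = 0.1256637 in², x = 3.2 in, Ī = 0.001256637 in⁴.
By symmetry the centroid is at mid-width, x̄ = 2.4 in.
Transfer each piece to the centroidal y-axis using Ī + A·d² with d = x − 2.4:
  plate: d = 0 in → contributes +20.2752 in⁴
  hole 1: d = -0.8 in → contributes −0.08168141 in⁴
  hole 2: d = 0.8 in → contributes −0.08168141 in⁴
Total I = 20.11184 in⁴.

I_yy ≈ 20.112 in⁴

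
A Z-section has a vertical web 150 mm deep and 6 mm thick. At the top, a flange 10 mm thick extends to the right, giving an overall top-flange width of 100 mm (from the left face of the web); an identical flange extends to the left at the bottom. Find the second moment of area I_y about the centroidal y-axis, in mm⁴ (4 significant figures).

Split into non-overlapping primitives; take the origin at the lower-left of the bounding box.
Web: 6 × 150, A = 900 mm², x = 97 mm, Ī = 2 700 mm⁴.
Top flange (beyond web): 94 × 10, A = 940 mm², x = 147 mm, Ī = 692 153 mm⁴.
Bottom flange (beyond web): 94 × 10, A = 940 mm², x = 47 mm, Ī = 692 153 mm⁴.
Centroid: x̄ = ΣA·x / ΣA = 97 mm.
Transfer each piece to the centroidal y-axis using Ī + A·d² with d = x − 97:
  web: d = 0 mm → contributes +2 700 mm⁴
  top flange (beyond web): d = 50 mm → contributes +3 042 153 mm⁴
  bottom flange (beyond web): d = -50 mm → contributes +3 042 153 mm⁴
Total I = 6 087 007 mm⁴.

I_y ≈ 6.087 × 10⁶ mm⁴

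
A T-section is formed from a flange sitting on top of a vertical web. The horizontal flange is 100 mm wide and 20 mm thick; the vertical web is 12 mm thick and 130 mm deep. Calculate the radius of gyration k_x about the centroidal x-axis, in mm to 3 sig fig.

k_x ≈ 45.0 mm

Treat the section as a set of non-overlapping primitives; coordinates are from the bounding-box lower-left.
Flange: 100 × 20, A = 2 000 mm², y = 140 mm, Ī = 66 667 mm⁴.
Web: 12 × 130, A = 1 560 mm², y = 65 mm, Ī = 2 197 000 mm⁴.
Centroid: ȳ = ΣA·y / ΣA = 107.13 mm.
Transfer each piece to the centroidal x-axis using Ī + A·d² with d = y − 107.13:
  flange: d = 32.865 mm → contributes +2 226 905 mm⁴
  web: d = -42.135 mm → contributes +4 966 537 mm⁴
Total I = 7 193 442 mm⁴.
Radius of gyration: k = √(I/A) = √(7 193 442 / 3 560) = 44.951 mm.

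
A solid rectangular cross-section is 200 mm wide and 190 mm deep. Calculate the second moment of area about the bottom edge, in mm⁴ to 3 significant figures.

I_base ≈ 4.57 × 10⁸ mm⁴

The section: 200 × 190, A = 38 000 mm², y = 95 mm, Ī = 114 316 667 mm⁴.
Transfer it to the bottom edge using Ī + A·d² with d = y − 0:
  the section: d = 95 mm → contributes +457 266 667 mm⁴
Total I = 457 266 667 mm⁴.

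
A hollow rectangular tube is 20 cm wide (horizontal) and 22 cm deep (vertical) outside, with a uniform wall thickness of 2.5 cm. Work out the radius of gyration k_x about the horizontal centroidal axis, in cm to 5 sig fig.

k_x ≈ 7.9204 cm

Split into non-overlapping primitives; take the origin at the lower-left of the bounding box.
Outer rectangle: 20 × 22, A = 440 cm², y = 11 cm, Ī = 17746.67 cm⁴.
Inner void (subtracted): 15 × 17, A = 255 cm², y = 11 cm, Ī = 6141.25 cm⁴.
By symmetry the centroid is at mid-height, ȳ = 11 cm.
All pieces are centred on the horizontal centroidal axis, so I = ΣĪ (holes subtracted) = 11605.42 cm⁴.
Radius of gyration: k = √(I/A) = √(11605.42 / 185) = 7.920352 cm.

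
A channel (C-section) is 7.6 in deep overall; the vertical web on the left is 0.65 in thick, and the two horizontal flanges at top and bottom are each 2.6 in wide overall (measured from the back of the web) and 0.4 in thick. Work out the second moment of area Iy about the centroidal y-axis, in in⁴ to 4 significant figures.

Iy ≈ 2.672 in⁴

Treat the section as a set of non-overlapping primitives; coordinates are from the bounding-box lower-left.
Web: 0.65 × 7.6, A = 4.94 in², x = 0.325 in, Ī = 0.173929 in⁴.
Top flange (beyond web): 1.95 × 0.4, A = 0.78 in², x = 1.625 in, Ī = 0.247163 in⁴.
Bottom flange (beyond web): 1.95 × 0.4, A = 0.78 in², x = 1.625 in, Ī = 0.247163 in⁴.
Centroid: x̄ = ΣA·x / ΣA = 0.637 in.
Transfer each piece to the centroidal y-axis using Ī + A·d² with d = x − 0.637:
  web: d = -0.312 in → contributes +0.654809 in⁴
  top flange (beyond web): d = 0.988 in → contributes +1.00855 in⁴
  bottom flange (beyond web): d = 0.988 in → contributes +1.00855 in⁴
Total I = 2.67192 in⁴.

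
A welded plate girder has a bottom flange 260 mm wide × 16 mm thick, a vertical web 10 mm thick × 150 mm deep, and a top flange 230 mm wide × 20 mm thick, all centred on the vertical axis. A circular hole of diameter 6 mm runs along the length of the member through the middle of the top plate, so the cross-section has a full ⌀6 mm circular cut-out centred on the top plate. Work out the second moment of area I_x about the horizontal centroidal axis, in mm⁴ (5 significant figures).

I_x ≈ 6.4560 × 10⁷ mm⁴

Treat the section as a set of non-overlapping primitives; coordinates are from the bounding-box lower-left.
Bottom plate: 260 × 16, A = 4 160 mm², y = 8 mm, Ī = 88746.67 mm⁴.
Web plate: 10 × 150, A = 1 500 mm², y = 91 mm, Ī = 2 812 500 mm⁴.
Top plate: 230 × 20, A = 4 600 mm², y = 176 mm, Ī = 153333.3 mm⁴.
Hole (subtracted): ⌀6, A = 28.27433 mm², y = 176 mm, Ī = 63.61725 mm⁴.
Centroid: ȳ = ΣA·y / ΣA = 95.23357 mm.
Transfer each piece to the horizontal centroidal axis using Ī + A·d² with d = y − 95.23357:
  bottom plate: d = -87.23357 mm → contributes +31 745 078 mm⁴
  web plate: d = -4.233566 mm → contributes +2 839 385 mm⁴
  top plate: d = 80.76643 mm → contributes +30 160 131 mm⁴
  hole: d = 80.76643 mm → contributes −184503.2 mm⁴
Total I = 64 560 090 mm⁴.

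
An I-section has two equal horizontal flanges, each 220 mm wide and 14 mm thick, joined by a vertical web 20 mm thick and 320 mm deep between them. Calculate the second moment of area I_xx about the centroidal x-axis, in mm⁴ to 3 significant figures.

I_xx ≈ 2.27 × 10⁸ mm⁴

Decompose the section into non-overlapping parts with the origin at the bottom-left of its bounding rectangle.
Bottom flange: 220 × 14, A = 3 080 mm², y = 7 mm, Ī = 50 307 mm⁴.
Web: 20 × 320, A = 6 400 mm², y = 174 mm, Ī = 54 613 333 mm⁴.
Top flange: 220 × 14, A = 3 080 mm², y = 341 mm, Ī = 50 307 mm⁴.
By symmetry the centroid is at mid-height, ȳ = 174 mm.
Transfer each piece to the centroidal x-axis using Ī + A·d² with d = y − 174:
  bottom flange: d = -167 mm → contributes +85 948 427 mm⁴
  web: d = 0 mm → contributes +54 613 333 mm⁴
  top flange: d = 167 mm → contributes +85 948 427 mm⁴
Total I = 226 510 187 mm⁴.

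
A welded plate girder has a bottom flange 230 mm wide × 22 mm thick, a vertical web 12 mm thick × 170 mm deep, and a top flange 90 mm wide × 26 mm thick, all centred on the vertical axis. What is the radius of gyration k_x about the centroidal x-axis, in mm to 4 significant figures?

k_x ≈ 84.49 mm

Split into non-overlapping primitives; take the origin at the lower-left of the bounding box.
Bottom plate: 230 × 22, A = 5 060 mm², y = 11 mm, Ī = 204 087 mm⁴.
Web plate: 12 × 170, A = 2 040 mm², y = 107 mm, Ī = 4 913 000 mm⁴.
Top plate: 90 × 26, A = 2 340 mm², y = 205 mm, Ī = 131 820 mm⁴.
Centroid: ȳ = ΣA·y / ΣA = 79.8347 mm.
Transfer each piece to the centroidal x-axis using Ī + A·d² with d = y − 79.8347:
  bottom plate: d = -68.8347 mm → contributes +24 179 491 mm⁴
  web plate: d = 27.1653 mm → contributes +6 418 420 mm⁴
  top plate: d = 125.165 mm → contributes +36 791 058 mm⁴
Total I = 67 388 969 mm⁴.
Radius of gyration: k = √(I/A) = √(67 388 969 / 9 440) = 84.4906 mm.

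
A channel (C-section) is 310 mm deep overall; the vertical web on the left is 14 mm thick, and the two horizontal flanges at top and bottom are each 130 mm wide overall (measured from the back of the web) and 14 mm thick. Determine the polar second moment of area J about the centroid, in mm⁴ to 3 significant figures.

J ≈ 1.18 × 10⁸ mm⁴

Split into non-overlapping primitives; take the origin at the lower-left of the bounding box.
Web: 14 × 310, A = 4 340 mm², y = 155 mm, Ī = 34 756 167 mm⁴.
Top flange (beyond web): 116 × 14, A = 1 624 mm², y = 303 mm, Ī = 26 525 mm⁴.
Bottom flange (beyond web): 116 × 14, A = 1 624 mm², y = 7 mm, Ī = 26 525 mm⁴.
By symmetry the centroid is at mid-height, ȳ = 155 mm.
Transfer each piece to the centroidal x-axis using Ī + A·d² with d = y − 155:
  web: d = 0 mm → contributes +34 756 167 mm⁴
  top flange (beyond web): d = 148 mm → contributes +35 598 621 mm⁴
  bottom flange (beyond web): d = -148 mm → contributes +35 598 621 mm⁴
Total I = 105 953 409 mm⁴.
For the y-axis: x̄ = 34.823 mm.
Repeating about the centroidal y-axis gives I_y = 11 561 811 mm⁴.
Polar second moment: J = I_x + I_y = 117 515 221 mm⁴.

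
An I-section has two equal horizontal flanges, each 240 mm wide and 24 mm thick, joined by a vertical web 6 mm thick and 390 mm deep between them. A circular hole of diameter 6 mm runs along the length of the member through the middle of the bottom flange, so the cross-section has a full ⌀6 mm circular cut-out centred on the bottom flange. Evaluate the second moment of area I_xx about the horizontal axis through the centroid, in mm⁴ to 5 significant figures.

Decompose the section into non-overlapping parts with the origin at the bottom-left of its bounding rectangle.
Bottom flange: 240 × 24, A = 5 760 mm², y = 12 mm, Ī = 276 480 mm⁴.
Web: 6 × 390, A = 2 340 mm², y = 219 mm, Ī = 29 659 500 mm⁴.
Top flange: 240 × 24, A = 5 760 mm², y = 426 mm, Ī = 276 480 mm⁴.
Hole (subtracted): ⌀6, A = 28.27433 mm², y = 12 mm, Ī = 63.61725 mm⁴.
Centroid: ȳ = ΣA·y / ΣA = 219.4231 mm.
Transfer each piece to the horizontal axis through the centroid using Ī + A·d² with d = y − 219.4231:
  bottom flange: d = -207.4231 mm → contributes +248 096 793 mm⁴
  web: d = -0.4231422 mm → contributes +29 659 919 mm⁴
  top flange: d = 206.5769 mm → contributes +246 078 709 mm⁴
  hole: d = -207.4231 mm → contributes −1 216 549 mm⁴
Total I = 522 618 873 mm⁴.

I_xx ≈ 5.2262 × 10⁸ mm⁴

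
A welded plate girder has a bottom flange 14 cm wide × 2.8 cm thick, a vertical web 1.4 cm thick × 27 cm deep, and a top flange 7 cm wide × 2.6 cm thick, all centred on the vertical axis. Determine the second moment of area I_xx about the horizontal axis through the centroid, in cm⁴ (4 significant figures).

Treat the section as a set of non-overlapping primitives; coordinates are from the bounding-box lower-left.
Bottom plate: 14 × 2.8, A = 39.2 cm², y = 1.4 cm, Ī = 25.6107 cm⁴.
Web plate: 1.4 × 27, A = 37.8 cm², y = 16.3 cm, Ī = 2296.35 cm⁴.
Top plate: 7 × 2.6, A = 18.2 cm², y = 31.1 cm, Ī = 10.2527 cm⁴.
Centroid: ȳ = ΣA·y / ΣA = 12.9941 cm.
Transfer each piece to the horizontal axis through the centroid using Ī + A·d² with d = y − 12.9941:
  bottom plate: d = -11.5941 cm → contributes +5295.01 cm⁴
  web plate: d = 3.30588 cm → contributes +2709.46 cm⁴
  top plate: d = 18.1059 cm → contributes +5976.63 cm⁴
Total I = 13981.1 cm⁴.

I_xx ≈ 1.398 × 10⁴ cm⁴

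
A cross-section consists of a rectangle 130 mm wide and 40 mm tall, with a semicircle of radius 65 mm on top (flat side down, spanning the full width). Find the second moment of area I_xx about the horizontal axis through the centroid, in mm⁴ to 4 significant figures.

Treat the section as a set of non-overlapping primitives; coordinates are from the bounding-box lower-left.
Rectangular body: 130 × 40, A = 5 200 mm², y = 20 mm, Ī = 693 333 mm⁴.
Semicircular cap: semicircle r = 65, A = 6636.61 mm², y = 67.5869 mm, Ī = 1 959 230 mm⁴.
Centroid: ȳ = ΣA·y / ΣA = 46.6812 mm.
Transfer each piece to the horizontal axis through the centroid using Ī + A·d² with d = y − 46.6812:
  rectangular body: d = -26.6812 mm → contributes +4 395 156 mm⁴
  semicircular cap: d = 20.9056 mm → contributes +4 859 727 mm⁴
Total I = 9 254 882 mm⁴.

I_xx ≈ 9.255 × 10⁶ mm⁴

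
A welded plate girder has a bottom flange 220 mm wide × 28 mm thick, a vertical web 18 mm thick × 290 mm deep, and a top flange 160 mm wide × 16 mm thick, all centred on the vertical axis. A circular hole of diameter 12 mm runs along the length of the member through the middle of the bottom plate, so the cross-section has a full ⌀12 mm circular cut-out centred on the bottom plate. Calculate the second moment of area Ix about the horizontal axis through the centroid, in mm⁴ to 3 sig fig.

Ix ≈ 2.26 × 10⁸ mm⁴

Split into non-overlapping primitives; take the origin at the lower-left of the bounding box.
Bottom plate: 220 × 28, A = 6 160 mm², y = 14 mm, Ī = 402 453 mm⁴.
Web plate: 18 × 290, A = 5 220 mm², y = 173 mm, Ī = 36 583 500 mm⁴.
Top plate: 160 × 16, A = 2 560 mm², y = 326 mm, Ī = 54 613 mm⁴.
Hole (subtracted): ⌀12, A = 113.1 mm², y = 14 mm, Ī = 1017.9 mm⁴.
Centroid: ȳ = ΣA·y / ΣA = 131.79 mm.
Transfer each piece to the horizontal axis through the centroid using Ī + A·d² with d = y − 131.79:
  bottom plate: d = -117.79 mm → contributes +85 872 333 mm⁴
  web plate: d = 41.208 mm → contributes +45 447 532 mm⁴
  top plate: d = 194.21 mm → contributes +96 609 380 mm⁴
  hole: d = -117.79 mm → contributes −1 570 241 mm⁴
Total I = 226 359 004 mm⁴.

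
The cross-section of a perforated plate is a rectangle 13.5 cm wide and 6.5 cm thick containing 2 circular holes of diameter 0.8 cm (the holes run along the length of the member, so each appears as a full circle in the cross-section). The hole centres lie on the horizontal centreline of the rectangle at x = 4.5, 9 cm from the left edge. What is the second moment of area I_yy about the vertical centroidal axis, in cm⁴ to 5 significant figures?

Break the section into simple shapes (no overlaps), measuring from the bottom-left corner of the bounding box.
Plate: 13.5 × 6.5, A = 87.75 cm², x = 6.75 cm, Ī = 1332.703 cm⁴.
Hole 1 (subtracted): ⌀0.8, A = 0.5026548 cm², x = 4.5 cm, Ī = 0.02010619 cm⁴.
Hole 2 (subtracted): ⌀0.8, A = 0.5026548 cm², x = 9 cm, Ī = 0.02010619 cm⁴.
By symmetry the centroid is at mid-width, x̄ = 6.75 cm.
Transfer each piece to the vertical centroidal axis using Ī + A·d² with d = x − 6.75:
  plate: d = 0 cm → contributes +1332.703 cm⁴
  hole 1: d = -2.25 cm → contributes −2.564796 cm⁴
  hole 2: d = 2.25 cm → contributes −2.564796 cm⁴
Total I = 1327.574 cm⁴.

I_yy ≈ 1327.6 cm⁴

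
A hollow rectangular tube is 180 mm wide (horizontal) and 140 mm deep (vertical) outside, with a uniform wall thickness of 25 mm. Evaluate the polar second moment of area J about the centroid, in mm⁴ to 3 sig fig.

J ≈ 8.48 × 10⁷ mm⁴

Decompose the section into non-overlapping parts with the origin at the bottom-left of its bounding rectangle.
Outer rectangle: 180 × 140, A = 25 200 mm², y = 70 mm, Ī = 41 160 000 mm⁴.
Inner void (subtracted): 130 × 90, A = 11 700 mm², y = 70 mm, Ī = 7 897 500 mm⁴.
By symmetry the centroid is at mid-height, ȳ = 70 mm.
All pieces are centred on the centroidal x-axis, so I = ΣĪ (holes subtracted) = 33 262 500 mm⁴.
Repeating about the centroidal y-axis gives I_y = 51 562 500 mm⁴.
Polar second moment: J = I_x + I_y = 84 825 000 mm⁴.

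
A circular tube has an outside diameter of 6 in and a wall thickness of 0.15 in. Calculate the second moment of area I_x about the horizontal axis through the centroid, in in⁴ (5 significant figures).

Split into non-overlapping primitives; take the origin at the lower-left of the bounding box.
Outer circle: ⌀6, A = 28.27433 in², y = 3 in, Ī = 63.61725 in⁴.
Bore (subtracted): ⌀5.7, A = 25.51759 in², y = 3 in, Ī = 51.81665 in⁴.
By symmetry the centroid is at mid-height, ȳ = 3 in.
All pieces are centred on the horizontal axis through the centroid, so I = ΣĪ (holes subtracted) = 11.8006 in⁴.

I_x ≈ 11.801 in⁴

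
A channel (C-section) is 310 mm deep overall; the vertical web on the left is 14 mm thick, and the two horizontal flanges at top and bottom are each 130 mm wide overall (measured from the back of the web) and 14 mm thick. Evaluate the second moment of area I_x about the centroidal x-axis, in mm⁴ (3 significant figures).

I_x ≈ 1.06 × 10⁸ mm⁴

Break the section into simple shapes (no overlaps), measuring from the bottom-left corner of the bounding box.
Web: 14 × 310, A = 4 340 mm², y = 155 mm, Ī = 34 756 167 mm⁴.
Top flange (beyond web): 116 × 14, A = 1 624 mm², y = 303 mm, Ī = 26 525 mm⁴.
Bottom flange (beyond web): 116 × 14, A = 1 624 mm², y = 7 mm, Ī = 26 525 mm⁴.
By symmetry the centroid is at mid-height, ȳ = 155 mm.
Transfer each piece to the centroidal x-axis using Ī + A·d² with d = y − 155:
  web: d = 0 mm → contributes +34 756 167 mm⁴
  top flange (beyond web): d = 148 mm → contributes +35 598 621 mm⁴
  bottom flange (beyond web): d = -148 mm → contributes +35 598 621 mm⁴
Total I = 105 953 409 mm⁴.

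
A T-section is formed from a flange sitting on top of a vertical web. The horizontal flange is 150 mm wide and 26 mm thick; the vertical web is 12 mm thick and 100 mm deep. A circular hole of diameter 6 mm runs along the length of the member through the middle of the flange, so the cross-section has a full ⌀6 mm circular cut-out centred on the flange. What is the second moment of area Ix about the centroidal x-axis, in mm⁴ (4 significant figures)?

Treat the section as a set of non-overlapping primitives; coordinates are from the bounding-box lower-left.
Flange: 150 × 26, A = 3 900 mm², y = 113 mm, Ī = 219 700 mm⁴.
Web: 12 × 100, A = 1 200 mm², y = 50 mm, Ī = 1 000 000 mm⁴.
Hole (subtracted): ⌀6, A = 28.2743 mm², y = 113 mm, Ī = 63.6173 mm⁴.
Centroid: ȳ = ΣA·y / ΣA = 98.0938 mm.
Transfer each piece to the centroidal x-axis using Ī + A·d² with d = y − 98.0938:
  flange: d = 14.9062 mm → contributes +1 086 256 mm⁴
  web: d = -48.0938 mm → contributes +3 775 620 mm⁴
  hole: d = 14.9062 mm → contributes −6 346 mm⁴
Total I = 4 855 530 mm⁴.

Ix ≈ 4.856 × 10⁶ mm⁴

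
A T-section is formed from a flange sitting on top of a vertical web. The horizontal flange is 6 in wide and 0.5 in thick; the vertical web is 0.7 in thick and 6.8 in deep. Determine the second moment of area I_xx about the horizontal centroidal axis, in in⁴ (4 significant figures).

Split into non-overlapping primitives; take the origin at the lower-left of the bounding box.
Flange: 6 × 0.5, A = 3 in², y = 7.05 in, Ī = 0.0625 in⁴.
Web: 0.7 × 6.8, A = 4.76 in², y = 3.4 in, Ī = 18.3419 in⁴.
Centroid: ȳ = ΣA·y / ΣA = 4.81108 in.
Transfer each piece to the horizontal centroidal axis using Ī + A·d² with d = y − 4.81108:
  flange: d = 2.23892 in → contributes +15.1008 in⁴
  web: d = -1.41108 in → contributes +27.8198 in⁴
Total I = 42.9205 in⁴.

I_xx ≈ 42.92 in⁴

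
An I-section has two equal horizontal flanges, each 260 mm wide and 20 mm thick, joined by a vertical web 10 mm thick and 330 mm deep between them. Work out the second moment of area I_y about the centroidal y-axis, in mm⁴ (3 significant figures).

I_y ≈ 5.86 × 10⁷ mm⁴

Split into non-overlapping primitives; take the origin at the lower-left of the bounding box.
Bottom flange: 260 × 20, A = 5 200 mm², x = 130 mm, Ī = 29 293 333 mm⁴.
Web: 10 × 330, A = 3 300 mm², x = 130 mm, Ī = 27 500 mm⁴.
Top flange: 260 × 20, A = 5 200 mm², x = 130 mm, Ī = 29 293 333 mm⁴.
By symmetry the centroid is at mid-width, x̄ = 130 mm.
All pieces are centred on the centroidal y-axis, so I = ΣĪ = 58 614 167 mm⁴.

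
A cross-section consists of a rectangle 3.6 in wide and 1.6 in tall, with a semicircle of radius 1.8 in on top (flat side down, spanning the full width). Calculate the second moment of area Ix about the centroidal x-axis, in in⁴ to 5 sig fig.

Ix ≈ 8.9898 in⁴

Split into non-overlapping primitives; take the origin at the lower-left of the bounding box.
Rectangular body: 3.6 × 1.6, A = 5.76 in², y = 0.8 in, Ī = 1.2288 in⁴.
Semicircular cap: semicircle r = 1.8, A = 5.08938 in², y = 2.363944 in, Ī = 1.152185 in⁴.
Centroid: ȳ = ΣA·y / ΣA = 1.533637 in.
Transfer each piece to the centroidal x-axis using Ī + A·d² with d = y − 1.533637:
  rectangular body: d = -0.7336368 in → contributes +4.328964 in⁴
  semicircular cap: d = 0.830307 in → contributes +4.660852 in⁴
Total I = 8.989816 in⁴.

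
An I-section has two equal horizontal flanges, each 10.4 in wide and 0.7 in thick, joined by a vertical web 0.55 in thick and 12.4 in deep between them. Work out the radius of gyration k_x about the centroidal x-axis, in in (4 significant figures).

k_x ≈ 5.773 in

Decompose the section into non-overlapping parts with the origin at the bottom-left of its bounding rectangle.
Bottom flange: 10.4 × 0.7, A = 7.28 in², y = 0.35 in, Ī = 0.297267 in⁴.
Web: 0.55 × 12.4, A = 6.82 in², y = 6.9 in, Ī = 87.3869 in⁴.
Top flange: 10.4 × 0.7, A = 7.28 in², y = 13.45 in, Ī = 0.297267 in⁴.
By symmetry the centroid is at mid-height, ȳ = 6.9 in.
Transfer each piece to the centroidal x-axis using Ī + A·d² with d = y − 6.9:
  bottom flange: d = -6.55 in → contributes +312.627 in⁴
  web: d = 0 in → contributes +87.3869 in⁴
  top flange: d = 6.55 in → contributes +312.627 in⁴
Total I = 712.642 in⁴.
Radius of gyration: k = √(I/A) = √(712.642 / 21.38) = 5.7734 in.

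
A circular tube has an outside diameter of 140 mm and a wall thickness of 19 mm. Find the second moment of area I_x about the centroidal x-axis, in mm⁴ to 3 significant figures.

I_x ≈ 1.35 × 10⁷ mm⁴

Break the section into simple shapes (no overlaps), measuring from the bottom-left corner of the bounding box.
Outer circle: ⌀140, A = 15 394 mm², y = 70 mm, Ī = 18 857 410 mm⁴.
Bore (subtracted): ⌀102, A = 8171.3 mm², y = 70 mm, Ī = 5 313 376 mm⁴.
By symmetry the centroid is at mid-height, ȳ = 70 mm.
All pieces are centred on the centroidal x-axis, so I = ΣĪ (holes subtracted) = 13 544 033 mm⁴.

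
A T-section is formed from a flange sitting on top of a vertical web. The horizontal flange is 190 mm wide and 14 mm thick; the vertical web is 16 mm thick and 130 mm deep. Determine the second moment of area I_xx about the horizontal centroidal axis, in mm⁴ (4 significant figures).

I_xx ≈ 9.024 × 10⁶ mm⁴

Decompose the section into non-overlapping parts with the origin at the bottom-left of its bounding rectangle.
Flange: 190 × 14, A = 2 660 mm², y = 137 mm, Ī = 43446.7 mm⁴.
Web: 16 × 130, A = 2 080 mm², y = 65 mm, Ī = 2 929 333 mm⁴.
Centroid: ȳ = ΣA·y / ΣA = 105.405 mm.
Transfer each piece to the horizontal centroidal axis using Ī + A·d² with d = y − 105.405:
  flange: d = 31.5949 mm → contributes +2 698 765 mm⁴
  web: d = -40.4051 mm → contributes +6 325 077 mm⁴
Total I = 9 023 842 mm⁴.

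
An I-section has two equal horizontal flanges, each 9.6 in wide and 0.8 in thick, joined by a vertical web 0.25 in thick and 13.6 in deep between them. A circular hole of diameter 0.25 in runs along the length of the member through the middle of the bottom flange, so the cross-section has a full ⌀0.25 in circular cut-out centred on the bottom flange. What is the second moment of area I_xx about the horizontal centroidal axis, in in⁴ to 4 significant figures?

Decompose the section into non-overlapping parts with the origin at the bottom-left of its bounding rectangle.
Bottom flange: 9.6 × 0.8, A = 7.68 in², y = 0.4 in, Ī = 0.4096 in⁴.
Web: 0.25 × 13.6, A = 3.4 in², y = 7.6 in, Ī = 52.4053 in⁴.
Top flange: 9.6 × 0.8, A = 7.68 in², y = 14.8 in, Ī = 0.4096 in⁴.
Hole (subtracted): ⌀0.25, A = 0.0490874 in², y = 0.4 in, Ī = 0.000191748 in⁴.
Centroid: ȳ = ΣA·y / ΣA = 7.61889 in.
Transfer each piece to the horizontal centroidal axis using Ī + A·d² with d = y − 7.61889:
  bottom flange: d = -7.21889 in → contributes +400.633 in⁴
  web: d = -0.0188889 in → contributes +52.4065 in⁴
  top flange: d = 7.18111 in → contributes +396.455 in⁴
  hole: d = -7.21889 in → contributes −2.55825 in⁴
Total I = 846.935 in⁴.

I_xx ≈ 846.9 in⁴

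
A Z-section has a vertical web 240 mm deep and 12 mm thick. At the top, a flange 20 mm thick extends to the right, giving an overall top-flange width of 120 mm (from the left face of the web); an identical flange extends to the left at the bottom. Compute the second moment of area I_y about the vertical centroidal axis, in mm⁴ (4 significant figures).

I_y ≈ 1.979 × 10⁷ mm⁴

Break the section into simple shapes (no overlaps), measuring from the bottom-left corner of the bounding box.
Web: 12 × 240, A = 2 880 mm², x = 114 mm, Ī = 34 560 mm⁴.
Top flange (beyond web): 108 × 20, A = 2 160 mm², x = 174 mm, Ī = 2 099 520 mm⁴.
Bottom flange (beyond web): 108 × 20, A = 2 160 mm², x = 54 mm, Ī = 2 099 520 mm⁴.
Centroid: x̄ = ΣA·x / ΣA = 114 mm.
Transfer each piece to the vertical centroidal axis using Ī + A·d² with d = x − 114:
  web: d = 0 mm → contributes +34 560 mm⁴
  top flange (beyond web): d = 60 mm → contributes +9 875 520 mm⁴
  bottom flange (beyond web): d = -60 mm → contributes +9 875 520 mm⁴
Total I = 19 785 600 mm⁴.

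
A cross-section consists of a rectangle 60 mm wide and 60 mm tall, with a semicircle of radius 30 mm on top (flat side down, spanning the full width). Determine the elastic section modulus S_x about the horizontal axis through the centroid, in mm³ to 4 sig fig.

S_x ≈ 6.303 × 10⁴ mm³

Break the section into simple shapes (no overlaps), measuring from the bottom-left corner of the bounding box.
Rectangular body: 60 × 60, A = 3 600 mm², y = 30 mm, Ī = 1 080 000 mm⁴.
Semicircular cap: semicircle r = 30, A = 1413.72 mm², y = 72.7324 mm, Ī = 88903.1 mm⁴.
Centroid: ȳ = ΣA·y / ΣA = 42.0492 mm.
Transfer each piece to the horizontal axis through the centroid using Ī + A·d² with d = y − 42.0492:
  rectangular body: d = -12.0492 mm → contributes +1 602 663 mm⁴
  semicircular cap: d = 30.6832 mm → contributes +1 419 855 mm⁴
Total I = 3 022 518 mm⁴.
Extreme fibre distance c = 47.9508 mm; S = I/c = 63033.8 mm³.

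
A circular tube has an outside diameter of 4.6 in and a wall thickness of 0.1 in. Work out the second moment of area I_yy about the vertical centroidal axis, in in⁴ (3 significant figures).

Split into non-overlapping primitives; take the origin at the lower-left of the bounding box.
Outer circle: ⌀4.6, A = 16.619 in², x = 2.3 in, Ī = 21.979 in⁴.
Bore (subtracted): ⌀4.4, A = 15.205 in², x = 2.3 in, Ī = 18.398 in⁴.
By symmetry the centroid is at mid-width, x̄ = 2.3 in.
All pieces are centred on the vertical centroidal axis, so I = ΣĪ (holes subtracted) = 3.5802 in⁴.

I_yy ≈ 3.58 in⁴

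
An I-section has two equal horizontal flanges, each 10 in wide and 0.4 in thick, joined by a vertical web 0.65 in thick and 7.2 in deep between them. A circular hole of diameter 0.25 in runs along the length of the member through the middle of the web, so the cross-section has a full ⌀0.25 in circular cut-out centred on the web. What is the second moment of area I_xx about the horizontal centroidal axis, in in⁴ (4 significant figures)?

Split into non-overlapping primitives; take the origin at the lower-left of the bounding box.
Bottom flange: 10 × 0.4, A = 4 in², y = 0.2 in, Ī = 0.0533333 in⁴.
Web: 0.65 × 7.2, A = 4.68 in², y = 4 in, Ī = 20.2176 in⁴.
Top flange: 10 × 0.4, A = 4 in², y = 7.8 in, Ī = 0.0533333 in⁴.
Hole (subtracted): ⌀0.25, A = 0.0490874 in², y = 4 in, Ī = 0.000191748 in⁴.
By symmetry the centroid is at mid-height, ȳ = 4 in.
Transfer each piece to the horizontal centroidal axis using Ī + A·d² with d = y − 4:
  bottom flange: d = -3.8 in → contributes +57.8133 in⁴
  web: d = 0 in → contributes +20.2176 in⁴
  top flange: d = 3.8 in → contributes +57.8133 in⁴
  hole: d = 0 in → contributes −0.000191748 in⁴
Total I = 135.844 in⁴.

I_xx ≈ 135.8 in⁴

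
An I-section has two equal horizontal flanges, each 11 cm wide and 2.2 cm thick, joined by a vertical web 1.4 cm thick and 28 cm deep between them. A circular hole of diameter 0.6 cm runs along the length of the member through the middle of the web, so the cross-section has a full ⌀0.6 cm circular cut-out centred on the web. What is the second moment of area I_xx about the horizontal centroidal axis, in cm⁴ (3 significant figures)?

I_xx ≈ 1.36 × 10⁴ cm⁴

Break the section into simple shapes (no overlaps), measuring from the bottom-left corner of the bounding box.
Bottom flange: 11 × 2.2, A = 24.2 cm², y = 1.1 cm, Ī = 9.7607 cm⁴.
Web: 1.4 × 28, A = 39.2 cm², y = 16.2 cm, Ī = 2561.1 cm⁴.
Top flange: 11 × 2.2, A = 24.2 cm², y = 31.3 cm, Ī = 9.7607 cm⁴.
Hole (subtracted): ⌀0.6, A = 0.28274 cm², y = 16.2 cm, Ī = 0.0063617 cm⁴.
By symmetry the centroid is at mid-height, ȳ = 16.2 cm.
Transfer each piece to the horizontal centroidal axis using Ī + A·d² with d = y − 16.2:
  bottom flange: d = -15.1 cm → contributes +5527.6 cm⁴
  web: d = 0 cm → contributes +2561.1 cm⁴
  top flange: d = 15.1 cm → contributes +5527.6 cm⁴
  hole: d = 0 cm → contributes −0.0063617 cm⁴
Total I = 13 616 cm⁴.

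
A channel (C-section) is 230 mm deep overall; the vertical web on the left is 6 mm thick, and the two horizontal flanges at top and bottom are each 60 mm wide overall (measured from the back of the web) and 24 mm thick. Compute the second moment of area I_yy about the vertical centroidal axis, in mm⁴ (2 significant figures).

I_yy ≈ 1.4 × 10⁶ mm⁴

Split into non-overlapping primitives; take the origin at the lower-left of the bounding box.
Web: 6 × 230, A = 1 380 mm², x = 3 mm, Ī = 4 140 mm⁴.
Top flange (beyond web): 54 × 24, A = 1 296 mm², x = 33 mm, Ī = 314 928 mm⁴.
Bottom flange (beyond web): 54 × 24, A = 1 296 mm², x = 33 mm, Ī = 314 928 mm⁴.
Centroid: x̄ = ΣA·x / ΣA = 22.58 mm.
Transfer each piece to the vertical centroidal axis using Ī + A·d² with d = x − 22.58:
  web: d = -19.58 mm → contributes +533 039 mm⁴
  top flange (beyond web): d = 10.42 mm → contributes +455 723 mm⁴
  bottom flange (beyond web): d = 10.42 mm → contributes +455 723 mm⁴
Total I = 1 444 485 mm⁴.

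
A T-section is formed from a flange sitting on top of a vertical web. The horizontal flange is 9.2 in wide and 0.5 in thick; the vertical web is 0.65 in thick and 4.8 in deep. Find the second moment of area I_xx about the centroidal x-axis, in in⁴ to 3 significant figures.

Decompose the section into non-overlapping parts with the origin at the bottom-left of its bounding rectangle.
Flange: 9.2 × 0.5, A = 4.6 in², y = 5.05 in, Ī = 0.095833 in⁴.
Web: 0.65 × 4.8, A = 3.12 in², y = 2.4 in, Ī = 5.9904 in⁴.
Centroid: ȳ = ΣA·y / ΣA = 3.979 in.
Transfer each piece to the centroidal x-axis using Ī + A·d² with d = y − 3.979:
  flange: d = 1.071 in → contributes +5.3721 in⁴
  web: d = -1.579 in → contributes +13.769 in⁴
Total I = 19.142 in⁴.

I_xx ≈ 19.1 in⁴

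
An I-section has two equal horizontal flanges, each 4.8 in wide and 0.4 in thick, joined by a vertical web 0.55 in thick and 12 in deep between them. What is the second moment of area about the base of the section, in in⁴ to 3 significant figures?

Decompose the section into non-overlapping parts with the origin at the bottom-left of its bounding rectangle.
Bottom flange: 4.8 × 0.4, A = 1.92 in², y = 0.2 in, Ī = 0.0256 in⁴.
Web: 0.55 × 12, A = 6.6 in², y = 6.4 in, Ī = 79.2 in⁴.
Top flange: 4.8 × 0.4, A = 1.92 in², y = 12.6 in, Ī = 0.0256 in⁴.
Transfer each piece to the bottom edge using Ī + A·d² with d = y − 0:
  bottom flange: d = 0.2 in → contributes +0.1024 in⁴
  web: d = 6.4 in → contributes +349.54 in⁴
  top flange: d = 12.6 in → contributes +304.84 in⁴
Total I = 654.48 in⁴.

I_base ≈ 654 in⁴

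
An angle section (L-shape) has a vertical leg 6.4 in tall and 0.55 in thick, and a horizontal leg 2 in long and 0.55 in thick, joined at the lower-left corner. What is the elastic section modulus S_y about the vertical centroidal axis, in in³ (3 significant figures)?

Split into non-overlapping primitives; take the origin at the lower-left of the bounding box.
Vertical leg: 0.55 × 6.4, A = 3.52 in², x = 0.275 in, Ī = 0.088733 in⁴.
Horizontal leg (remainder): 1.45 × 0.55, A = 0.7975 in², x = 1.275 in, Ī = 0.13973 in⁴.
Centroid: x̄ = ΣA·x / ΣA = 0.45971 in.
Transfer each piece to the vertical centroidal axis using Ī + A·d² with d = x − 0.45971:
  vertical leg: d = -0.18471 in → contributes +0.20883 in⁴
  horizontal leg (remainder): d = 0.81529 in → contributes +0.66982 in⁴
Total I = 0.87865 in⁴.
Extreme fibre distance c = 1.5403 in; S = I/c = 0.57045 in³.

S_y ≈ 0.570 in³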